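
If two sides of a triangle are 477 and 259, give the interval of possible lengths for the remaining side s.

218 < s < 736

By the triangle inequality, s must be less than 477 + 259 = 736 and greater than |477 − 259| = 218.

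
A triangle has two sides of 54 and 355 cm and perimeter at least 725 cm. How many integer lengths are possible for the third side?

Triangle inequality: 301 < x < 409. Perimeter ≥ 725 gives x ≥ 725 − 54 − 355 = 316.
So 316 ≤ x < 409; integers 316 through 408: 93 values.

93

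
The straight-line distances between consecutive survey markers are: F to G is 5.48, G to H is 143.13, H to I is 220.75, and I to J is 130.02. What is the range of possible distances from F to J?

0 ≤ FJ ≤ 499.38

The maximum is all hops collinear in one direction: 5.48 + 143.13 + 220.75 + 130.02 = 499.38.
The longest hop is 220.75; the others sum to 278.63. Since 220.75 ≤ 278.63, the path can fold back on itself completely, so the minimum distance is 0.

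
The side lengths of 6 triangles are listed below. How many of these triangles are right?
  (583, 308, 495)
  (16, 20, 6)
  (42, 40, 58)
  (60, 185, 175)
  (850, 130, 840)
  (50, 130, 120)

5

(583,308,495): 308²+495² = 339889 = 583² → right
(16,20,6): 6²+16² = 292 < 400 = 20² → obtuse
(42,40,58): 40²+42² = 3364 = 58² → right
(60,185,175): 60²+175² = 34225 = 185² → right
(850,130,840): 130²+840² = 722500 = 850² → right
(50,130,120): 50²+120² = 16900 = 130² → right
5 of the 6 are right.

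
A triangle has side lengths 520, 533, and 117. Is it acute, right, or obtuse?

Compare the square of the longest side to the sum of squares of the other two: 117² + 520² = 284089 = 533².

right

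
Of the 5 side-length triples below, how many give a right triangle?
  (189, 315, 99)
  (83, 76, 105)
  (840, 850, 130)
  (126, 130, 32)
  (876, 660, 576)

3

(189,315,99): 99+189 ≤ 315, not a triangle
(83,76,105): 76²+83² = 12665 > 11025 = 105² → acute
(840,850,130): 130²+840² = 722500 = 850² → right
(126,130,32): 32²+126² = 16900 = 130² → right
(876,660,576): 576²+660² = 767376 = 876² → right
3 of the 5 are right.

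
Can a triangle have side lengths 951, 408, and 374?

The longest side is 951, but the other two sum to only 782.
782 < 951, so the triangle inequality fails.

No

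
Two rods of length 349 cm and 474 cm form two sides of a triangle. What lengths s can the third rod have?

125 < s < 823

By the triangle inequality, s must be less than 349 + 474 = 823 and greater than |349 − 474| = 125.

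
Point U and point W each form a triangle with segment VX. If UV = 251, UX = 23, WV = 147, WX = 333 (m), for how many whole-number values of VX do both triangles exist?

From triangle UVX: 228 < VX < 274.
From triangle WVX: 186 < VX < 480.
Intersection: 228 < VX < 274, so integers 229 through 273: 45 values.

45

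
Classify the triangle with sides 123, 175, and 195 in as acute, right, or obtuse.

acute

Compare the square of the longest side to the sum of squares of the other two: 123² + 175² = 45754 > 38025 = 195².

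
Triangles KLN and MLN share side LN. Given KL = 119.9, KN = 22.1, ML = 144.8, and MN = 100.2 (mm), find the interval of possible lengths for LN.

97.8 < LN < 142.0

From triangle KLN: |119.9 − 22.1| < LN < 119.9 + 22.1, i.e. 97.8 < LN < 142.0.
From triangle MLN: 44.6 < LN < 245.0.
Both must hold, so LN lies in the intersection.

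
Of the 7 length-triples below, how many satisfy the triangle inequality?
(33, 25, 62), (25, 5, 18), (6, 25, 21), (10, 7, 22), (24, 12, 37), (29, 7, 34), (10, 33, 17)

(25,33,62): 25+33 ≤ 62 → not valid
(5,18,25): 5+18 ≤ 25 → not valid
(6,21,25): 6+21 > 25 → valid
(7,10,22): 7+10 ≤ 22 → not valid
(12,24,37): 12+24 ≤ 37 → not valid
(7,29,34): 7+29 > 34 → valid
(10,17,33): 10+17 ≤ 33 → not valid
2 of the 7 triples form a triangle.

2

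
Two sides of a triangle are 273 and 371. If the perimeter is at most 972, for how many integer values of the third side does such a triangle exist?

230

Triangle inequality: 98 < x < 644. Perimeter ≤ 972 gives x ≤ 972 − 273 − 371 = 328.
So 98 < x ≤ 328; integers 99 through 328: 230 values.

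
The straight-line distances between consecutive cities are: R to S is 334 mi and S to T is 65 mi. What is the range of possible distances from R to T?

By the triangle inequality, |334 − 65| ≤ RT ≤ 334 + 65.

269 ≤ RT ≤ 399 mi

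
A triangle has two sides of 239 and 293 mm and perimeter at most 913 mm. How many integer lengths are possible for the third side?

327

Triangle inequality: 54 < x < 532. Perimeter ≤ 913 gives x ≤ 913 − 239 − 293 = 381.
So 54 < x ≤ 381; integers 55 through 381: 327 values.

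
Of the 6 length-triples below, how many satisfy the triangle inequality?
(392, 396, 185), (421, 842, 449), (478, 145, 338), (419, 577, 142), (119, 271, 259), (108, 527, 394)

(185,392,396): 185+392 > 396 → valid
(421,449,842): 421+449 > 842 → valid
(145,338,478): 145+338 > 478 → valid
(142,419,577): 142+419 ≤ 577 → not valid
(119,259,271): 119+259 > 271 → valid
(108,394,527): 108+394 ≤ 527 → not valid
4 of the 6 triples form a triangle.

4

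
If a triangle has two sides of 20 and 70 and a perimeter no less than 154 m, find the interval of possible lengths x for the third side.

Triangle inequality alone gives 50 < x < 90.
The perimeter condition gives x ≥ 154 − 20 − 70 = 64.
Intersecting the two: 64 ≤ x < 90.

64 ≤ x < 90 m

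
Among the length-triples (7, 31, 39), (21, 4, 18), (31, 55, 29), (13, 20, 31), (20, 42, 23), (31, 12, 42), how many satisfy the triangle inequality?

5

(7,31,39): 7+31 ≤ 39 → not valid
(4,18,21): 4+18 > 21 → valid
(29,31,55): 29+31 > 55 → valid
(13,20,31): 13+20 > 31 → valid
(20,23,42): 20+23 > 42 → valid
(12,31,42): 12+31 > 42 → valid
5 of the 6 triples form a triangle.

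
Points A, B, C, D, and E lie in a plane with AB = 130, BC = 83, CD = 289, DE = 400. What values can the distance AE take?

The maximum is all hops collinear in one direction: 130 + 83 + 289 + 400 = 902.
The longest hop is 400; the others sum to 502. Since 400 ≤ 502, the path can fold back on itself completely, so the minimum distance is 0.

0 ≤ AE ≤ 902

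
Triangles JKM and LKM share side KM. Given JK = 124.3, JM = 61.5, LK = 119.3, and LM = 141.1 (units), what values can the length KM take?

62.8 < KM < 185.8

From triangle JKM: |124.3 − 61.5| < KM < 124.3 + 61.5, i.e. 62.8 < KM < 185.8.
From triangle LKM: 21.8 < KM < 260.4.
Both must hold, so KM lies in the intersection.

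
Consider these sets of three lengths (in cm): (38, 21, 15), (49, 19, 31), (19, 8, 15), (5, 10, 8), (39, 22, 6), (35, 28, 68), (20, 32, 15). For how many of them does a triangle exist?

4

(15,21,38): 15+21 ≤ 38 → not valid
(19,31,49): 19+31 > 49 → valid
(8,15,19): 8+15 > 19 → valid
(5,8,10): 5+8 > 10 → valid
(6,22,39): 6+22 ≤ 39 → not valid
(28,35,68): 28+35 ≤ 68 → not valid
(15,20,32): 15+20 > 32 → valid
4 of the 7 triples form a triangle.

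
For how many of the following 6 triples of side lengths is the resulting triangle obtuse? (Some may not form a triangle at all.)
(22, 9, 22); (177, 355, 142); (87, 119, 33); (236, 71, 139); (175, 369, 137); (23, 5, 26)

2

(22,9,22): 9²+22² = 565 > 484 = 22² → acute
(177,355,142): 142+177 ≤ 355, not a triangle
(87,119,33): 33²+87² = 8658 < 14161 = 119² → obtuse
(236,71,139): 71+139 ≤ 236, not a triangle
(175,369,137): 137+175 ≤ 369, not a triangle
(23,5,26): 5²+23² = 554 < 676 = 26² → obtuse
2 of the 6 are obtuse.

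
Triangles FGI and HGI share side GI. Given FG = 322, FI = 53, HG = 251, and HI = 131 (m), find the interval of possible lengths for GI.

269 < GI < 375

From triangle FGI: |322 − 53| < GI < 322 + 53, i.e. 269 < GI < 375.
From triangle HGI: 120 < GI < 382.
Both must hold, so GI lies in the intersection.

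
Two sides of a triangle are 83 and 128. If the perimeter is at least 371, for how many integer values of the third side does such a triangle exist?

51

Triangle inequality: 45 < x < 211. Perimeter ≥ 371 gives x ≥ 371 − 83 − 128 = 160.
So 160 ≤ x < 211; integers 160 through 210: 51 values.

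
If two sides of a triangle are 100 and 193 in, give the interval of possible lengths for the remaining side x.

93 < x < 293 (in)

By the triangle inequality, x must be less than 100 + 193 = 293 and greater than |100 − 193| = 93.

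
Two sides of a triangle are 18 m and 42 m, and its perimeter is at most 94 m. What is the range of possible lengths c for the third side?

Triangle inequality alone gives 24 < c < 60.
The perimeter condition gives c ≤ 94 − 18 − 42 = 34.
Intersecting the two: 24 < c ≤ 34.

24 < c ≤ 34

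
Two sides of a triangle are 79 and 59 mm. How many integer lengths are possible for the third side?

117

The third side lies in the open interval (20, 138).
Integers from 21 to 137 inclusive: 137 − 21 + 1 = 117.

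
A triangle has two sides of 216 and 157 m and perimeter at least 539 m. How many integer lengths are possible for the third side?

Triangle inequality: 59 < x < 373. Perimeter ≥ 539 gives x ≥ 539 − 216 − 157 = 166.
So 166 ≤ x < 373; integers 166 through 372: 207 values.

207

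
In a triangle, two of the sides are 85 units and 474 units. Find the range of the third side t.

By the triangle inequality, t must be less than 85 + 474 = 559 and greater than |85 − 474| = 389.

389 < t < 559 (units)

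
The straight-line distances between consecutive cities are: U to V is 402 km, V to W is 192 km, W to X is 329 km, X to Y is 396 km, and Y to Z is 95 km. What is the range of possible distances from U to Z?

The maximum is all hops collinear in one direction: 402 + 192 + 329 + 396 + 95 = 1414.
The longest hop is 402; the others sum to 1012. Since 402 ≤ 1012, the path can fold back on itself completely, so the minimum distance is 0.

0 ≤ UZ ≤ 1414 km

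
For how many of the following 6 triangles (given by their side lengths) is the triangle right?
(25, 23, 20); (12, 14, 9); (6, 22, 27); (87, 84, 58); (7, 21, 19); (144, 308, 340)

(25,23,20): 20²+23² = 929 > 625 = 25² → acute
(12,14,9): 9²+12² = 225 > 196 = 14² → acute
(6,22,27): 6²+22² = 520 < 729 = 27² → obtuse
(87,84,58): 58²+84² = 10420 > 7569 = 87² → acute
(7,21,19): 7²+19² = 410 < 441 = 21² → obtuse
(144,308,340): 144²+308² = 115600 = 340² → right
1 of the 6 is right.

1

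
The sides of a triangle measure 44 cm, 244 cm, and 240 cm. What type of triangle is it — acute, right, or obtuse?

right

Compare the square of the longest side to the sum of squares of the other two: 44² + 240² = 59536 = 244².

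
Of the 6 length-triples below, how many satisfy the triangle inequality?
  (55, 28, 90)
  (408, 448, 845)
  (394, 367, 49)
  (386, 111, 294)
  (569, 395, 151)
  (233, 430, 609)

4

(28,55,90): 28+55 ≤ 90 → not valid
(408,448,845): 408+448 > 845 → valid
(49,367,394): 49+367 > 394 → valid
(111,294,386): 111+294 > 386 → valid
(151,395,569): 151+395 ≤ 569 → not valid
(233,430,609): 233+430 > 609 → valid
4 of the 6 triples form a triangle.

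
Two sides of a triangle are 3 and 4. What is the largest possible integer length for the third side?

6

The third side must be strictly less than 3 + 4 = 7.
The largest integer below 7 is 6.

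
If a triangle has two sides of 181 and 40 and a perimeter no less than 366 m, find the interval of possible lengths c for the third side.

145 ≤ c < 221

Triangle inequality alone gives 141 < c < 221.
The perimeter condition gives c ≥ 366 − 181 − 40 = 145.
Intersecting the two: 145 ≤ c < 221.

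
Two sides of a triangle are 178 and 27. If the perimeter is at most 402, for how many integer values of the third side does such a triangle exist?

Triangle inequality: 151 < x < 205. Perimeter ≤ 402 gives x ≤ 402 − 178 − 27 = 197.
So 151 < x ≤ 197; integers 152 through 197: 46 values.

46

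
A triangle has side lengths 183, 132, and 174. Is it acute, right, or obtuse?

acute

Compare the square of the longest side to the sum of squares of the other two: 132² + 174² = 47700 > 33489 = 183².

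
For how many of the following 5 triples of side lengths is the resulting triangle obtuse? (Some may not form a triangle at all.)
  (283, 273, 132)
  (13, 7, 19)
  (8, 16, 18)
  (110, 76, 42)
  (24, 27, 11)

4

(283,273,132): 132²+273² = 91953 > 80089 = 283² → acute
(13,7,19): 7²+13² = 218 < 361 = 19² → obtuse
(8,16,18): 8²+16² = 320 < 324 = 18² → obtuse
(110,76,42): 42²+76² = 7540 < 12100 = 110² → obtuse
(24,27,11): 11²+24² = 697 < 729 = 27² → obtuse
4 of the 5 are obtuse.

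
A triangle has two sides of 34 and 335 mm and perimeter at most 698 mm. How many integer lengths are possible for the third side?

Triangle inequality: 301 < x < 369. Perimeter ≤ 698 gives x ≤ 698 − 34 − 335 = 329.
So 301 < x ≤ 329; integers 302 through 329: 28 values.

28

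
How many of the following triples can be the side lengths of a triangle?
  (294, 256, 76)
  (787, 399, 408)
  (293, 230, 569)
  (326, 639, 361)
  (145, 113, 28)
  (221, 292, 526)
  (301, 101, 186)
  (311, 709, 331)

(76,256,294): 76+256 > 294 → valid
(399,408,787): 399+408 > 787 → valid
(230,293,569): 230+293 ≤ 569 → not valid
(326,361,639): 326+361 > 639 → valid
(28,113,145): 28+113 ≤ 145 → not valid
(221,292,526): 221+292 ≤ 526 → not valid
(101,186,301): 101+186 ≤ 301 → not valid
(311,331,709): 311+331 ≤ 709 → not valid
3 of the 8 triples form a triangle.

3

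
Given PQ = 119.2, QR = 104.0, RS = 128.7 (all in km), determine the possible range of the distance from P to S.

The maximum is all hops collinear in one direction: 119.2 + 104.0 + 128.7 = 351.9.
The longest hop is 128.7; the others sum to 223.2. Since 128.7 ≤ 223.2, the path can fold back on itself completely, so the minimum distance is 0.

0 ≤ PS ≤ 351.9 km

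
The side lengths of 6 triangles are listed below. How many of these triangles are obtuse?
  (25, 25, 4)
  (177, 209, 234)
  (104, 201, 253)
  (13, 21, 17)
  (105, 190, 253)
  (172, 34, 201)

3

(25,25,4): 4²+25² = 641 > 625 = 25² → acute
(177,209,234): 177²+209² = 75010 > 54756 = 234² → acute
(104,201,253): 104²+201² = 51217 < 64009 = 253² → obtuse
(13,21,17): 13²+17² = 458 > 441 = 21² → acute
(105,190,253): 105²+190² = 47125 < 64009 = 253² → obtuse
(172,34,201): 34²+172² = 30740 < 40401 = 201² → obtuse
3 of the 6 are obtuse.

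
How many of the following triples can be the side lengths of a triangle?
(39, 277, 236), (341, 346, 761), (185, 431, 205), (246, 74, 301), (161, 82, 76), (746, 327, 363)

(39,236,277): 39+236 ≤ 277 → not valid
(341,346,761): 341+346 ≤ 761 → not valid
(185,205,431): 185+205 ≤ 431 → not valid
(74,246,301): 74+246 > 301 → valid
(76,82,161): 76+82 ≤ 161 → not valid
(327,363,746): 327+363 ≤ 746 → not valid
1 of the 6 triples forms a triangle.

1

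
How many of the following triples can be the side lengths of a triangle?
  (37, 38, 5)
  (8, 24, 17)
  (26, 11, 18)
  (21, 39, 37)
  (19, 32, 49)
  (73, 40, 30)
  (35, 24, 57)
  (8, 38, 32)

(5,37,38): 5+37 > 38 → valid
(8,17,24): 8+17 > 24 → valid
(11,18,26): 11+18 > 26 → valid
(21,37,39): 21+37 > 39 → valid
(19,32,49): 19+32 > 49 → valid
(30,40,73): 30+40 ≤ 73 → not valid
(24,35,57): 24+35 > 57 → valid
(8,32,38): 8+32 > 38 → valid
7 of the 8 triples form a triangle.

7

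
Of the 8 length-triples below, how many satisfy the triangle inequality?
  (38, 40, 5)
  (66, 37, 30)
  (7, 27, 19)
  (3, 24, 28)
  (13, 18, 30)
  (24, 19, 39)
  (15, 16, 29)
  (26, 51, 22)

(5,38,40): 5+38 > 40 → valid
(30,37,66): 30+37 > 66 → valid
(7,19,27): 7+19 ≤ 27 → not valid
(3,24,28): 3+24 ≤ 28 → not valid
(13,18,30): 13+18 > 30 → valid
(19,24,39): 19+24 > 39 → valid
(15,16,29): 15+16 > 29 → valid
(22,26,51): 22+26 ≤ 51 → not valid
5 of the 8 triples form a triangle.

5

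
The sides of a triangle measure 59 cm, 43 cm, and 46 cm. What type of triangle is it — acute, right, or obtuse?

Compare the square of the longest side to the sum of squares of the other two: 43² + 46² = 3965 > 3481 = 59².

acute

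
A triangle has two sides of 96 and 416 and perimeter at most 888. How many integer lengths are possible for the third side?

56

Triangle inequality: 320 < x < 512. Perimeter ≤ 888 gives x ≤ 888 − 96 − 416 = 376.
So 320 < x ≤ 376; integers 321 through 376: 56 values.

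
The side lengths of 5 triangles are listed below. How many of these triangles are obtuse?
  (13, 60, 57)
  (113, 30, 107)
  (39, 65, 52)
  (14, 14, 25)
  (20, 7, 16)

4

(13,60,57): 13²+57² = 3418 < 3600 = 60² → obtuse
(113,30,107): 30²+107² = 12349 < 12769 = 113² → obtuse
(39,65,52): 39²+52² = 4225 = 65² → right
(14,14,25): 14²+14² = 392 < 625 = 25² → obtuse
(20,7,16): 7²+16² = 305 < 400 = 20² → obtuse
4 of the 5 are obtuse.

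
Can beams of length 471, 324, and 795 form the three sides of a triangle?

The two shorter sides sum to 795, exactly equal to the longest side 795.
That gives only a degenerate (flat) triangle — the inequality must be strict.

No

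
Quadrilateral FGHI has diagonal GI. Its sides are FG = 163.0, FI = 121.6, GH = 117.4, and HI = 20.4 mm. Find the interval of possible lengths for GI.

From triangle FGI: |163.0 − 121.6| < GI < 163.0 + 121.6, i.e. 41.4 < GI < 284.6.
From triangle HGI: 97.0 < GI < 137.8.
Both must hold, so GI lies in the intersection.

97.0 < GI < 137.8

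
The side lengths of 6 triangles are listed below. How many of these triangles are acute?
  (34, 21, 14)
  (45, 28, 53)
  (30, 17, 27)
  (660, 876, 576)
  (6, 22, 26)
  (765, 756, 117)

(34,21,14): 14²+21² = 637 < 1156 = 34² → obtuse
(45,28,53): 28²+45² = 2809 = 53² → right
(30,17,27): 17²+27² = 1018 > 900 = 30² → acute
(660,876,576): 576²+660² = 767376 = 876² → right
(6,22,26): 6²+22² = 520 < 676 = 26² → obtuse
(765,756,117): 117²+756² = 585225 = 765² → right
1 of the 6 is acute.

1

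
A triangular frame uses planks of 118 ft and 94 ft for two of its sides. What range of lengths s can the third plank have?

By the triangle inequality, s must be less than 118 + 94 = 212 and greater than |118 − 94| = 24.

24 < s < 212 (ft)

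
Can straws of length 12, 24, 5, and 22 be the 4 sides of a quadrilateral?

A quadrilateral exists iff every side is shorter than the sum of the others — equivalently, the longest side is less than the sum of the rest.
Longest side 24 < 39 (sum of the remaining 3), so yes.

Yes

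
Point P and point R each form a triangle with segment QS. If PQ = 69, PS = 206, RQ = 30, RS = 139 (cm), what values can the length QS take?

From triangle PQS: |69 − 206| < QS < 69 + 206, i.e. 137 < QS < 275.
From triangle RQS: 109 < QS < 169.
Both must hold, so QS lies in the intersection.

137 < QS < 169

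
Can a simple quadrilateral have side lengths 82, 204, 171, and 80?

A quadrilateral exists iff every side is shorter than the sum of the others — equivalently, the longest side is less than the sum of the rest.
Longest side 204 < 333 (sum of the remaining 3), so yes.

Yes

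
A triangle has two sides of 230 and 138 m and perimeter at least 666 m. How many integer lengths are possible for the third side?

70

Triangle inequality: 92 < x < 368. Perimeter ≥ 666 gives x ≥ 666 − 230 − 138 = 298.
So 298 ≤ x < 368; integers 298 through 367: 70 values.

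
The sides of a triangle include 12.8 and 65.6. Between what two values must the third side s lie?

52.8 < s < 78.4

By the triangle inequality, s must be less than 12.8 + 65.6 = 78.4 and greater than |12.8 − 65.6| = 52.8.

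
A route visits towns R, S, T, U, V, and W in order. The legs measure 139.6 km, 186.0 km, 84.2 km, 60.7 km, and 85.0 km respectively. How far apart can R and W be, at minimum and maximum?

0 ≤ RW ≤ 555.5 km

The maximum is all hops collinear in one direction: 139.6 + 186.0 + 84.2 + 60.7 + 85.0 = 555.5.
The longest hop is 186.0; the others sum to 369.5. Since 186.0 ≤ 369.5, the path can fold back on itself completely, so the minimum distance is 0.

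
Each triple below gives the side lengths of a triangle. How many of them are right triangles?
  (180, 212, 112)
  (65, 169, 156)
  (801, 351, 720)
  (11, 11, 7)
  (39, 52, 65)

4

(180,212,112): 112²+180² = 44944 = 212² → right
(65,169,156): 65²+156² = 28561 = 169² → right
(801,351,720): 351²+720² = 641601 = 801² → right
(11,11,7): 7²+11² = 170 > 121 = 11² → acute
(39,52,65): 39²+52² = 4225 = 65² → right
4 of the 5 are right.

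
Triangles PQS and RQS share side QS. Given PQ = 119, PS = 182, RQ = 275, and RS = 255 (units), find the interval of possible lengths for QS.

63 < QS < 301

From triangle PQS: |119 − 182| < QS < 119 + 182, i.e. 63 < QS < 301.
From triangle RQS: 20 < QS < 530.
Both must hold, so QS lies in the intersection.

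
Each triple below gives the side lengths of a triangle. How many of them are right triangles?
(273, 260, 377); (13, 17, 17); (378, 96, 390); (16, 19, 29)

(273,260,377): 260²+273² = 142129 = 377² → right
(13,17,17): 13²+17² = 458 > 289 = 17² → acute
(378,96,390): 96²+378² = 152100 = 390² → right
(16,19,29): 16²+19² = 617 < 841 = 29² → obtuse
2 of the 4 are right.

2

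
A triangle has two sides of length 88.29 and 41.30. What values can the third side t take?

By the triangle inequality, t must be less than 88.29 + 41.30 = 129.59 and greater than |88.29 − 41.30| = 46.99.

46.99 < t < 129.59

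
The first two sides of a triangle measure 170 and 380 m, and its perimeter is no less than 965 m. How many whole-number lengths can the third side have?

Triangle inequality: 210 < x < 550. Perimeter ≥ 965 gives x ≥ 965 − 170 − 380 = 415.
So 415 ≤ x < 550; integers 415 through 549: 135 values.

135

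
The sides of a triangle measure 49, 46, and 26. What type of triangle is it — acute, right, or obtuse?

Compare the square of the longest side to the sum of squares of the other two: 26² + 46² = 2792 > 2401 = 49².

acute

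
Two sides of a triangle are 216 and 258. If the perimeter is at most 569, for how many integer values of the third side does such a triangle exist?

53

Triangle inequality: 42 < x < 474. Perimeter ≤ 569 gives x ≤ 569 − 216 − 258 = 95.
So 42 < x ≤ 95; integers 43 through 95: 53 values.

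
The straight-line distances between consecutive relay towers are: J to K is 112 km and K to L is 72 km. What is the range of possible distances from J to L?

40 ≤ JL ≤ 184 km

By the triangle inequality, |112 − 72| ≤ JL ≤ 112 + 72.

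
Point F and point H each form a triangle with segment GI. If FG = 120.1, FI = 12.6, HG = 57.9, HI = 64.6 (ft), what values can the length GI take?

From triangle FGI: |120.1 − 12.6| < GI < 120.1 + 12.6, i.e. 107.5 < GI < 132.7.
From triangle HGI: 6.7 < GI < 122.5.
Both must hold, so GI lies in the intersection.

107.5 < GI < 122.5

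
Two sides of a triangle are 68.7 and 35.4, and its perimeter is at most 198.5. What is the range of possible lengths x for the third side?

Triangle inequality alone gives 33.3 < x < 104.1.
The perimeter condition gives x ≤ 198.5 − 68.7 − 35.4 = 94.4.
Intersecting the two: 33.3 < x ≤ 94.4.

33.3 < x ≤ 94.4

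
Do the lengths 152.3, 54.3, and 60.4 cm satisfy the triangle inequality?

No

The longest side is 152.3, but the other two sum to only 114.7.
114.7 < 152.3, so the triangle inequality fails.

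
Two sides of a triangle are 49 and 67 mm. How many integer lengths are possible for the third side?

97

The third side lies in the open interval (18, 116).
Integers from 19 to 115 inclusive: 115 − 19 + 1 = 97.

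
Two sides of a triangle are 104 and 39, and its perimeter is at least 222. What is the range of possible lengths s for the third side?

Triangle inequality alone gives 65 < s < 143.
The perimeter condition gives s ≥ 222 − 104 − 39 = 79.
Intersecting the two: 79 ≤ s < 143.

79 ≤ s < 143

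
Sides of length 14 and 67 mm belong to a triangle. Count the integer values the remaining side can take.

The third side lies in the open interval (53, 81).
Integers from 54 to 80 inclusive: 80 − 54 + 1 = 27.

27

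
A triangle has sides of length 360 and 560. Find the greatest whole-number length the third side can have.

The third side must be strictly less than 360 + 560 = 920.
The largest integer below 920 is 919.

919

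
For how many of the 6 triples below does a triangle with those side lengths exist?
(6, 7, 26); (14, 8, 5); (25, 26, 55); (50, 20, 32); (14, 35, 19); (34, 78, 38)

(6,7,26): 6+7 ≤ 26 → not valid
(5,8,14): 5+8 ≤ 14 → not valid
(25,26,55): 25+26 ≤ 55 → not valid
(20,32,50): 20+32 > 50 → valid
(14,19,35): 14+19 ≤ 35 → not valid
(34,38,78): 34+38 ≤ 78 → not valid
1 of the 6 triples forms a triangle.

1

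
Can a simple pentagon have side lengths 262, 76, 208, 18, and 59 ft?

A pentagon exists iff every side is shorter than the sum of the others — equivalently, the longest side is less than the sum of the rest.
Longest side 262 < 361 (sum of the remaining 4), so yes.

Yes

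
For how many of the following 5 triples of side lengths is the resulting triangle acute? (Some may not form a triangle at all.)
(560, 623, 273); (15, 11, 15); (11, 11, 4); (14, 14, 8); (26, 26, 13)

(560,623,273): 273²+560² = 388129 = 623² → right
(15,11,15): 11²+15² = 346 > 225 = 15² → acute
(11,11,4): 4²+11² = 137 > 121 = 11² → acute
(14,14,8): 8²+14² = 260 > 196 = 14² → acute
(26,26,13): 13²+26² = 845 > 676 = 26² → acute
4 of the 5 are acute.

4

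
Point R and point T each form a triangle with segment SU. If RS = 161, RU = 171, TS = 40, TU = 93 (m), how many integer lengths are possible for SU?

79

From triangle RSU: 10 < SU < 332.
From triangle TSU: 53 < SU < 133.
Intersection: 53 < SU < 133, so integers 54 through 132: 79 values.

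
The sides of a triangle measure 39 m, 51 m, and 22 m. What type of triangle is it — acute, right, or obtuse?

obtuse

Compare the square of the longest side to the sum of squares of the other two: 22² + 39² = 2005 < 2601 = 51².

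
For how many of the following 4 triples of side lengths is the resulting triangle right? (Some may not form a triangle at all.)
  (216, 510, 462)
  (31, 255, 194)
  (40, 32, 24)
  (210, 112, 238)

3

(216,510,462): 216²+462² = 260100 = 510² → right
(31,255,194): 31+194 ≤ 255, not a triangle
(40,32,24): 24²+32² = 1600 = 40² → right
(210,112,238): 112²+210² = 56644 = 238² → right
3 of the 4 are right.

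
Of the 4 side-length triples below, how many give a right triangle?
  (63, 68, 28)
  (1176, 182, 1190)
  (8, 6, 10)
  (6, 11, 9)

2

(63,68,28): 28²+63² = 4753 > 4624 = 68² → acute
(1176,182,1190): 182²+1176² = 1416100 = 1190² → right
(8,6,10): 6²+8² = 100 = 10² → right
(6,11,9): 6²+9² = 117 < 121 = 11² → obtuse
2 of the 4 are right.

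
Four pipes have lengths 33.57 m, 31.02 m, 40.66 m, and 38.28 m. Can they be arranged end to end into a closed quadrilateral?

Yes

A quadrilateral exists iff every side is shorter than the sum of the others — equivalently, the longest side is less than the sum of the rest.
Longest side 40.66 < 102.87 (sum of the remaining 3), so yes.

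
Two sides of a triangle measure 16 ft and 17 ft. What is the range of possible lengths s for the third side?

1 < s < 33

By the triangle inequality, s must be less than 16 + 17 = 33 and greater than |16 − 17| = 1.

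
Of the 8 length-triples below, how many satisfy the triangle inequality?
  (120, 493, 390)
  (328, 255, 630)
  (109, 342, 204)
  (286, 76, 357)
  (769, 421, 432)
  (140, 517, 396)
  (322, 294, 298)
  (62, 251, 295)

6

(120,390,493): 120+390 > 493 → valid
(255,328,630): 255+328 ≤ 630 → not valid
(109,204,342): 109+204 ≤ 342 → not valid
(76,286,357): 76+286 > 357 → valid
(421,432,769): 421+432 > 769 → valid
(140,396,517): 140+396 > 517 → valid
(294,298,322): 294+298 > 322 → valid
(62,251,295): 62+251 > 295 → valid
6 of the 8 triples form a triangle.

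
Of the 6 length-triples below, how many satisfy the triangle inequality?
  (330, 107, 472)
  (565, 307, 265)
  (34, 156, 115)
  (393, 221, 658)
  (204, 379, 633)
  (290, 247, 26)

(107,330,472): 107+330 ≤ 472 → not valid
(265,307,565): 265+307 > 565 → valid
(34,115,156): 34+115 ≤ 156 → not valid
(221,393,658): 221+393 ≤ 658 → not valid
(204,379,633): 204+379 ≤ 633 → not valid
(26,247,290): 26+247 ≤ 290 → not valid
1 of the 6 triples forms a triangle.

1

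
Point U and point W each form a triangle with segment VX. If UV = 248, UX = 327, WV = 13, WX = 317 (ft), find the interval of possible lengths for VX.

304 < VX < 330

From triangle UVX: |248 − 327| < VX < 248 + 327, i.e. 79 < VX < 575.
From triangle WVX: 304 < VX < 330.
Both must hold, so VX lies in the intersection.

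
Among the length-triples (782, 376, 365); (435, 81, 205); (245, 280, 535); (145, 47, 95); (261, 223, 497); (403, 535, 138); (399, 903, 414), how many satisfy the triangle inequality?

1

(365,376,782): 365+376 ≤ 782 → not valid
(81,205,435): 81+205 ≤ 435 → not valid
(245,280,535): 245+280 ≤ 535 → not valid
(47,95,145): 47+95 ≤ 145 → not valid
(223,261,497): 223+261 ≤ 497 → not valid
(138,403,535): 138+403 > 535 → valid
(399,414,903): 399+414 ≤ 903 → not valid
1 of the 7 triples forms a triangle.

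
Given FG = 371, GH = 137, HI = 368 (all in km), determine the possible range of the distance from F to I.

0 ≤ FI ≤ 876 km

The maximum is all hops collinear in one direction: 371 + 137 + 368 = 876.
The longest hop is 371; the others sum to 505. Since 371 ≤ 505, the path can fold back on itself completely, so the minimum distance is 0.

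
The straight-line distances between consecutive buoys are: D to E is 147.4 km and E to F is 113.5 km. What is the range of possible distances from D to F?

33.9 ≤ DF ≤ 260.9 km

By the triangle inequality, |147.4 − 113.5| ≤ DF ≤ 147.4 + 113.5.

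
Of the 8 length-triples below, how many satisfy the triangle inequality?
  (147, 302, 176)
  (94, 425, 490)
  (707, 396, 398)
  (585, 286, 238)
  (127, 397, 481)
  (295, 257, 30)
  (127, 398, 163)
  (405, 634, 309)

5

(147,176,302): 147+176 > 302 → valid
(94,425,490): 94+425 > 490 → valid
(396,398,707): 396+398 > 707 → valid
(238,286,585): 238+286 ≤ 585 → not valid
(127,397,481): 127+397 > 481 → valid
(30,257,295): 30+257 ≤ 295 → not valid
(127,163,398): 127+163 ≤ 398 → not valid
(309,405,634): 309+405 > 634 → valid
5 of the 8 triples form a triangle.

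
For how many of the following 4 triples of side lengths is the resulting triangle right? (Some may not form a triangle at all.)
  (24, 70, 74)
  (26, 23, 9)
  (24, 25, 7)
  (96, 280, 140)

(24,70,74): 24²+70² = 5476 = 74² → right
(26,23,9): 9²+23² = 610 < 676 = 26² → obtuse
(24,25,7): 7²+24² = 625 = 25² → right
(96,280,140): 96+140 ≤ 280, not a triangle
2 of the 4 are right.

2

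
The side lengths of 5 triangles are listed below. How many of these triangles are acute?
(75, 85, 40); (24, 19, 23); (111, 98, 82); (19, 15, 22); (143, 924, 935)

3

(75,85,40): 40²+75² = 7225 = 85² → right
(24,19,23): 19²+23² = 890 > 576 = 24² → acute
(111,98,82): 82²+98² = 16328 > 12321 = 111² → acute
(19,15,22): 15²+19² = 586 > 484 = 22² → acute
(143,924,935): 143²+924² = 874225 = 935² → right
3 of the 5 are acute.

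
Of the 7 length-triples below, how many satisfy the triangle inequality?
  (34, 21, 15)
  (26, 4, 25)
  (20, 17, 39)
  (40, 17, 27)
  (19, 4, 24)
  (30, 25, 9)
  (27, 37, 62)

5

(15,21,34): 15+21 > 34 → valid
(4,25,26): 4+25 > 26 → valid
(17,20,39): 17+20 ≤ 39 → not valid
(17,27,40): 17+27 > 40 → valid
(4,19,24): 4+19 ≤ 24 → not valid
(9,25,30): 9+25 > 30 → valid
(27,37,62): 27+37 > 62 → valid
5 of the 7 triples form a triangle.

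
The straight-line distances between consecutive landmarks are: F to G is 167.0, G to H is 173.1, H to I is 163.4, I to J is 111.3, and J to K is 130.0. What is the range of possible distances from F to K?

0 ≤ FK ≤ 744.8

The maximum is all hops collinear in one direction: 167.0 + 173.1 + 163.4 + 111.3 + 130.0 = 744.8.
The longest hop is 173.1; the others sum to 571.7. Since 173.1 ≤ 571.7, the path can fold back on itself completely, so the minimum distance is 0.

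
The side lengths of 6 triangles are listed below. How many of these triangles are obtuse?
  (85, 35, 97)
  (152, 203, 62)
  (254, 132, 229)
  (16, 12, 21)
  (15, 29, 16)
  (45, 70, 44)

5

(85,35,97): 35²+85² = 8450 < 9409 = 97² → obtuse
(152,203,62): 62²+152² = 26948 < 41209 = 203² → obtuse
(254,132,229): 132²+229² = 69865 > 64516 = 254² → acute
(16,12,21): 12²+16² = 400 < 441 = 21² → obtuse
(15,29,16): 15²+16² = 481 < 841 = 29² → obtuse
(45,70,44): 44²+45² = 3961 < 4900 = 70² → obtuse
5 of the 6 are obtuse.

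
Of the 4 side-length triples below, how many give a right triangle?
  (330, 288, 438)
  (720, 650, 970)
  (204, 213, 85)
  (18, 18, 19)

2

(330,288,438): 288²+330² = 191844 = 438² → right
(720,650,970): 650²+720² = 940900 = 970² → right
(204,213,85): 85²+204² = 48841 > 45369 = 213² → acute
(18,18,19): 18²+18² = 648 > 361 = 19² → acute
2 of the 4 are right.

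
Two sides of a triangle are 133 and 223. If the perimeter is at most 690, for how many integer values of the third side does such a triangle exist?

Triangle inequality: 90 < x < 356. Perimeter ≤ 690 gives x ≤ 690 − 133 − 223 = 334.
So 90 < x ≤ 334; integers 91 through 334: 244 values.

244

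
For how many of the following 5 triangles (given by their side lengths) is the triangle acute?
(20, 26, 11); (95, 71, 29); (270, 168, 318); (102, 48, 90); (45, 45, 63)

1

(20,26,11): 11²+20² = 521 < 676 = 26² → obtuse
(95,71,29): 29²+71² = 5882 < 9025 = 95² → obtuse
(270,168,318): 168²+270² = 101124 = 318² → right
(102,48,90): 48²+90² = 10404 = 102² → right
(45,45,63): 45²+45² = 4050 > 3969 = 63² → acute
1 of the 5 is acute.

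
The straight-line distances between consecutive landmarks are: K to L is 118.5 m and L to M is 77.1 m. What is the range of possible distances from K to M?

41.4 ≤ KM ≤ 195.6 m

By the triangle inequality, |118.5 − 77.1| ≤ KM ≤ 118.5 + 77.1.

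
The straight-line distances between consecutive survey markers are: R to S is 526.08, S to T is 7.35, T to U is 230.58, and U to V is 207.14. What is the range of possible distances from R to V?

The maximum is all hops collinear in one direction: 526.08 + 7.35 + 230.58 + 207.14 = 971.15.
The longest hop is 526.08; the others sum to 445.07. Folding the others back against it leaves at least 526.08 − 445.07 = 81.01.

81.01 ≤ RV ≤ 971.15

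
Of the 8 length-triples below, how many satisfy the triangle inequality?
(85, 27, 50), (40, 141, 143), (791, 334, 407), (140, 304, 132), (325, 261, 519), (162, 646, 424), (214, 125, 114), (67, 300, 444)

(27,50,85): 27+50 ≤ 85 → not valid
(40,141,143): 40+141 > 143 → valid
(334,407,791): 334+407 ≤ 791 → not valid
(132,140,304): 132+140 ≤ 304 → not valid
(261,325,519): 261+325 > 519 → valid
(162,424,646): 162+424 ≤ 646 → not valid
(114,125,214): 114+125 > 214 → valid
(67,300,444): 67+300 ≤ 444 → not valid
3 of the 8 triples form a triangle.

3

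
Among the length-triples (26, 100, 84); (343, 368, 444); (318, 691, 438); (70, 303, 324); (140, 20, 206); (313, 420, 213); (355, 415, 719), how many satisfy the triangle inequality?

6

(26,84,100): 26+84 > 100 → valid
(343,368,444): 343+368 > 444 → valid
(318,438,691): 318+438 > 691 → valid
(70,303,324): 70+303 > 324 → valid
(20,140,206): 20+140 ≤ 206 → not valid
(213,313,420): 213+313 > 420 → valid
(355,415,719): 355+415 > 719 → valid
6 of the 7 triples form a triangle.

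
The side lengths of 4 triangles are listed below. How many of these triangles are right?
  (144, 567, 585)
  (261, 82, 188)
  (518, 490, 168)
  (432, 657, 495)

(144,567,585): 144²+567² = 342225 = 585² → right
(261,82,188): 82²+188² = 42068 < 68121 = 261² → obtuse
(518,490,168): 168²+490² = 268324 = 518² → right
(432,657,495): 432²+495² = 431649 = 657² → right
3 of the 4 are right.

3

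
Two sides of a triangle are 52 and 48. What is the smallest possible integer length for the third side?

5

The third side must be strictly greater than |52 − 48| = 4.
The smallest integer above 4 is 5.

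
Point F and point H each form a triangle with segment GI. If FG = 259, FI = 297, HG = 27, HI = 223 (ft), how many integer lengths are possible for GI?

53

From triangle FGI: 38 < GI < 556.
From triangle HGI: 196 < GI < 250.
Intersection: 196 < GI < 250, so integers 197 through 249: 53 values.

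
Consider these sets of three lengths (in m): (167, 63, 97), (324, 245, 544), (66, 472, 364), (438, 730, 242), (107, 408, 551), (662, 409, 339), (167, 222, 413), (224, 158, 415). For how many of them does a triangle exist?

(63,97,167): 63+97 ≤ 167 → not valid
(245,324,544): 245+324 > 544 → valid
(66,364,472): 66+364 ≤ 472 → not valid
(242,438,730): 242+438 ≤ 730 → not valid
(107,408,551): 107+408 ≤ 551 → not valid
(339,409,662): 339+409 > 662 → valid
(167,222,413): 167+222 ≤ 413 → not valid
(158,224,415): 158+224 ≤ 415 → not valid
2 of the 8 triples form a triangle.

2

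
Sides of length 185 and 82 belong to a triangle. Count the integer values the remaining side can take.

163

The third side lies in the open interval (103, 267).
Integers from 104 to 266 inclusive: 266 − 104 + 1 = 163.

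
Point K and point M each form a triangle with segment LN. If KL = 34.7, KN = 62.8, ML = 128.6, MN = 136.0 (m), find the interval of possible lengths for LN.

28.1 < LN < 97.5

From triangle KLN: |34.7 − 62.8| < LN < 34.7 + 62.8, i.e. 28.1 < LN < 97.5.
From triangle MLN: 7.4 < LN < 264.6.
Both must hold, so LN lies in the intersection.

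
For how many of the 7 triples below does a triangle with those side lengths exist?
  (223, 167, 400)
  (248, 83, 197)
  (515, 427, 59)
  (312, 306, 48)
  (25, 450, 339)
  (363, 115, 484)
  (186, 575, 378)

2

(167,223,400): 167+223 ≤ 400 → not valid
(83,197,248): 83+197 > 248 → valid
(59,427,515): 59+427 ≤ 515 → not valid
(48,306,312): 48+306 > 312 → valid
(25,339,450): 25+339 ≤ 450 → not valid
(115,363,484): 115+363 ≤ 484 → not valid
(186,378,575): 186+378 ≤ 575 → not valid
2 of the 7 triples form a triangle.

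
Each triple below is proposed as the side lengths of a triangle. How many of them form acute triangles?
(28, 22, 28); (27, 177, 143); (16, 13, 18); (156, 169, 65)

(28,22,28): 22²+28² = 1268 > 784 = 28² → acute
(27,177,143): 27+143 ≤ 177, not a triangle
(16,13,18): 13²+16² = 425 > 324 = 18² → acute
(156,169,65): 65²+156² = 28561 = 169² → right
2 of the 4 are acute.

2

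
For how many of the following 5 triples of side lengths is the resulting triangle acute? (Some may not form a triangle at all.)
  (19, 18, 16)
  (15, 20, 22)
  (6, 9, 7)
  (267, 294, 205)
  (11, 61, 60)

4

(19,18,16): 16²+18² = 580 > 361 = 19² → acute
(15,20,22): 15²+20² = 625 > 484 = 22² → acute
(6,9,7): 6²+7² = 85 > 81 = 9² → acute
(267,294,205): 205²+267² = 113314 > 86436 = 294² → acute
(11,61,60): 11²+60² = 3721 = 61² → right
4 of the 5 are acute.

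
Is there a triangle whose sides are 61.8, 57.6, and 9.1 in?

Yes

The longest side is 61.8, and the other two sum to 66.7.
Since 66.7 > 61.8, the triangle inequality holds.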